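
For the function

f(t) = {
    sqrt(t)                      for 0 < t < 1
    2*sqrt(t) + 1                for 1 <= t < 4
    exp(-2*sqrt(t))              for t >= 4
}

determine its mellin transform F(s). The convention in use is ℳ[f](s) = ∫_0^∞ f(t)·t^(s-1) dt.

undo the power substitution: t on [0, 1); 2*t + 1 on [1, 2); exp(-2*t) on [2, ∞)
the 3 pieces separated at 1, 4 each add one integral
over [0, 1), the kernel integral of sqrt(t) enters the sum
on [1, 4) integrate f = (2*sqrt(t) + 1) against the kernel
piece [4, ∞): integrate exp(-2*sqrt(t)) against the kernel

(-16**s + 10*2**(6*s)*s - 4*2**(4*s)*s + 2*2**(2*s)*s*(2*s + 1)*uppergamma(2*s, 4) + 64**s)/(16**s*s*(2*s + 1))
  Re(s) > -1/2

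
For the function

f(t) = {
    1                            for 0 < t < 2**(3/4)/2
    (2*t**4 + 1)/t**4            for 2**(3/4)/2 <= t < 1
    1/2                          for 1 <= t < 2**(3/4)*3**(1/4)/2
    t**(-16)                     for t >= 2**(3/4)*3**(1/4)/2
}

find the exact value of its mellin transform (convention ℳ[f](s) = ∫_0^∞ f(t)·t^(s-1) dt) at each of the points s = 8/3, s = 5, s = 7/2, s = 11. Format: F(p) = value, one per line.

F(8/3) = 2**(1/3)*(-405*2**(2/3) + 437*3**(2/3) + 2430)/4320
F(5) = 2**(3/4)*(-6534 + 1051*3**(1/4) + 7722*2**(1/4))/11880
F(7/2) = 2**(1/8)*(-22275*2**(7/8) + 2249*3**(7/8) + 52650)/28350
F(11) = 2**(1/4)*(-2610 + 5299*3**(3/4) + 7740*2**(3/4))/55440

back out the power substitution: 1 on [0, sqrt(2)/2); (2*t**2 + 1)/t**2 on [sqrt(2)/2, 1); 1/2 on [1, sqrt(6)/2); …
invert the power substitution to get 1 on [0, 1/2); (2*t + 1)/t on [1/2, 1); 1/2 on [1, 3/2); …
the shared t-power comes off first: t on [0, 1/2); 2*t + 1 on [1/2, 1); t/2 on [1, 3/2); …
linearity at 2**(3/4)/2, 1, 2**(3/4)*3**(1/4)/2 turns ℳ[f](s) into 4 summed integrals
the [0, 2**(3/4)/2) slice contributes ∫ 1·t^(s-1) dt
over [2**(3/4)/2, 1), the kernel integral of (2*t**4 + 1)/t**4 enters the sum
segment 1 to 2**(3/4)*3**(1/4)/2 holds 1/2; add its integral
∫ t**(-16)·t^(s-1) over [2**(3/4)*3**(1/4)/2, ∞)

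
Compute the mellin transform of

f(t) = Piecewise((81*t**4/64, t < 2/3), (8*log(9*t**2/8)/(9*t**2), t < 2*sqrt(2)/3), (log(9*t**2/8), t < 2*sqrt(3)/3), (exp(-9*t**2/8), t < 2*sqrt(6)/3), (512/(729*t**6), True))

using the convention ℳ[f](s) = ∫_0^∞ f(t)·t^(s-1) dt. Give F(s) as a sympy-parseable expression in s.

invert the common scale on t to get t**4/4 on [0, 1); 2*log(t**2/2)/t**2 on [1, sqrt(2)); log(t**2/2) on [sqrt(2), sqrt(3)); …
back out the power substitution: t**2/4 on [0, 1); 2*log(t/2)/t on [1, 2); log(t/2) on [2, 3); …
strip the common scale on t: t**2 on [0, 1/2); log(t)/t on [1/2, 1); log(t) on [1, 3/2); …
breakpoints 2/3, 2*sqrt(2)/3, 2*sqrt(3)/3, 2*sqrt(6)/3: one integral from each of the 5 segments
∫ over [0, 2/3) of 81*t**4/64·t^(s-1) joins the sum
over [2/3, 2*sqrt(2)/3), the kernel integral of 8*log(9*t**2/8)/(9*t**2) enters the sum
∫ log(9*t**2/8)·t^(s-1) over [2*sqrt(2)/3, 2*sqrt(3)/3)
segment [2*sqrt(3)/3, 2*sqrt(6)/3) carries exp(-9*t**2/8); integrate it
between 2*sqrt(6)/3 and ∞ the integrand is 512/(729*t**6)·t^(s-1)

(27*2**(s/2)*s**2*(s/2 - 3)*(s/2 + 2)*(s**2/4 - s + 1)*uppergamma(s/2, 3/2) - 27*2**(s/2)*s**2*(s/2 - 3)*(s/2 + 2)*(s**2/4 - s + 1)*uppergamma(s/2, 3) - 27*2**(s/2)*s**2*(s/2 - 3)*(s/2 + 2) + 108*2**(s/2)*(s/2 - 3)*(s/2 + 2)*(s**2/4 - s + 1) - 54*3**(s/2)*s*(s/2 - 3)*(s/2 + 2)*(s**2/4 - s + 1)*log(2) + 54*3**(s/2)*s*(s/2 - 3)*(s/2 + 2)*(s**2/4 - s + 1)*log(3) - 108*3**(s/2)*(s/2 - 3)*(s/2 + 2)*(s**2/4 - s + 1) - 6**(s/2)*s**2*(s/2 + 2)*(s**2/4 - s + 1) + 27*s**3*(s/2 - 3)*(s/2 + 2)*log(2) - 54*s**2*(s/2 - 3)*(s/2 + 2)*log(2) + 54*s**2*(s/2 - 3)*(s/2 + 2) + 27*s**2*(s/2 - 3)*(s**2/4 - s + 1)/4)/(54*(3/2)**s*s**2*(s/2 - 3)*(s/2 + 2)*(s**2/4 - s + 1))
  -4 < Re(s) < 6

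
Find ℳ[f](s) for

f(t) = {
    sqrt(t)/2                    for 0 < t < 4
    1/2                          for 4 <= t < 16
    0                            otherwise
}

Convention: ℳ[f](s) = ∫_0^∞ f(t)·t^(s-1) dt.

back out the power substitution: t/2 on [0, 2); 1/2 on [2, 4)
undo the common scale on t: t on [0, 1); 1/2 on [1, 2)
treat the 2 regions marked off by 4 separately and sum
∫ over [0, 4) of sqrt(t)/2·t^(s-1) joins the sum
∫ 1/2·t^(s-1) over [4, 16)

2**(2*s - 1)*(4**s*(2*s + 1) + 2*s - 1)/(s*(2*s + 1))
  Re(s) > -1/2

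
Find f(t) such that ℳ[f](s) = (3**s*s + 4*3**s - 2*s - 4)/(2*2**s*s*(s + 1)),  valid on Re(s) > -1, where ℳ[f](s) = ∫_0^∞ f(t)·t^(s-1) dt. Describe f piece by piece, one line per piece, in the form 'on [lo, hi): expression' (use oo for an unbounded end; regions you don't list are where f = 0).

breakpoints 1/2: one integral from each of the 2 segments
for t in [0, 1/2): the term is ∫ t·t^(s-1)
segment [1/2, 3/2) carries (2 - t); integrate it

on [0, 1/2): t
on [1/2, 3/2): 2 - t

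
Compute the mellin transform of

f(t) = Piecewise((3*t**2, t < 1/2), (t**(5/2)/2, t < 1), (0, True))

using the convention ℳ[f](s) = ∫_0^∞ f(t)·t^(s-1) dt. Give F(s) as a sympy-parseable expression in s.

slice at 1/2, transform all 2 pieces, and sum them
piece [0, 1/2): integrate 3*t**2 against the kernel
the [1/2, 1) slice contributes ∫ t**(5/2)/2·t^(s-1) dt

(-2**(1/2 - s)*(s + 2) + 8*s + 16 + 6*(2*s + 5)/2**s)/(8*(s + 2)*(2*s + 5))
  Re(s) > -2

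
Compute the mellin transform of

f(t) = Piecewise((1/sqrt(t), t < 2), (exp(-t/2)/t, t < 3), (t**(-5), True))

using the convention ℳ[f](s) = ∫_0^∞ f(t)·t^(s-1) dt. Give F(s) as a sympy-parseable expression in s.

(243*2**s*(s - 5)*(2*s - 1)*uppergamma(s - 1, 1) - 243*2**s*(s - 5)*(2*s - 1)*uppergamma(s - 1, 3/2) + 243*2**(s + 3/2)*(s - 5) + 2*3**s*(1 - 2*s))/(486*(s - 5)*(2*s - 1))
  1/2 < Re(s) < 5

strip the shared t-power: sqrt(t) on [0, 2); exp(-t/2) on [2, 3); t**(-4) on [3, ∞)
along the cuts 2, 3, ℳ[f](s) splits into 3 integrals
segment [0, 2) carries 1/sqrt(t); integrate it
on [2, 3) integrate f = exp(-t/2)/t against the kernel
over [3, ∞), the kernel integral of t**(-5) enters the sum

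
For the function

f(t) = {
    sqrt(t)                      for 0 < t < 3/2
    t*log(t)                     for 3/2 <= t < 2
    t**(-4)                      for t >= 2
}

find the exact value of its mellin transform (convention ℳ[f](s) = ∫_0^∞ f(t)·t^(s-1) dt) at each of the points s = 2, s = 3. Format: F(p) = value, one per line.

F(2) = -9*log(3)/8 - 7/18 + 9*sqrt(6)/20 + 91*log(2)/24
F(3) = -81*log(3)/64 - 47/256 + 27*sqrt(6)/56 + 337*log(2)/64

integrate the 3 segments split at 3/2, 2, then add the results
the [0, 3/2) slice contributes ∫ sqrt(t)·t^(s-1) dt
∫ t*log(t)·t^(s-1) over [3/2, 2)
∫ t**(-4)·t^(s-1) over [2, ∞)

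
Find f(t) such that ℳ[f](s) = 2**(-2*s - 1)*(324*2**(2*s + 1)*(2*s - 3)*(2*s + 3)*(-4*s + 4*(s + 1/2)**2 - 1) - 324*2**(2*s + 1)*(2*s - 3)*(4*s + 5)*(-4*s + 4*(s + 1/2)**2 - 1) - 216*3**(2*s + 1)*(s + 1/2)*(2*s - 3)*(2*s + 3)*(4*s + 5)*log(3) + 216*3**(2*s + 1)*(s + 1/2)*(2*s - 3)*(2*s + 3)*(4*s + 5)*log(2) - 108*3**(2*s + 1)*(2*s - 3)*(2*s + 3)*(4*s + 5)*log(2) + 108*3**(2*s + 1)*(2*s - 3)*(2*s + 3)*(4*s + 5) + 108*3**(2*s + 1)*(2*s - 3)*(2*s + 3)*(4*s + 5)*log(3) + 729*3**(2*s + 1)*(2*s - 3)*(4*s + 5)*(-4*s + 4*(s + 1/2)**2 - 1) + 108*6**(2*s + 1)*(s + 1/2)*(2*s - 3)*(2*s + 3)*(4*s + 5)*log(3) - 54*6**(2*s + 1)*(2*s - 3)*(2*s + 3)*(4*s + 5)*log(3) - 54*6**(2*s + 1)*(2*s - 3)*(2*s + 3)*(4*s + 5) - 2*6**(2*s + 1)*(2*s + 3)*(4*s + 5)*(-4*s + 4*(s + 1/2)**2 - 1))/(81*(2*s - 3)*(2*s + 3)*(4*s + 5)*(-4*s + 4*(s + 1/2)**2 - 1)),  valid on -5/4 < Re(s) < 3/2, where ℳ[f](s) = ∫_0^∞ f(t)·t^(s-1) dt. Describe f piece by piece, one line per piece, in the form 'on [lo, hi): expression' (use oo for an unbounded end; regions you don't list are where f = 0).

on [0, 1): t**(5/4)
on [1, 9/4): 2*t**(3/2)
on [9/4, 9): log(sqrt(t))
on [9, oo): t**(-3/2)

peel off the shared t-power: t**(3/4) on [0, 1); 2*t on [1, 9/4); log(sqrt(t))/sqrt(t) on [9/4, 9); …
the power substitution comes off first: t**(3/2) on [0, 1); 2*t**2 on [1, 3/2); log(t)/t on [3/2, 3); …
cuts at 1, 9/4, 9: linearity sums the 4 kernel integrals
segment [0, 1) carries t**(5/4); integrate it
the [1, 9/4) slice contributes ∫ 2*t**(3/2)·t^(s-1) dt
on [9/4, 9) integrate f = log(sqrt(t)) against the kernel
segment [9, ∞) carries t**(-3/2); integrate it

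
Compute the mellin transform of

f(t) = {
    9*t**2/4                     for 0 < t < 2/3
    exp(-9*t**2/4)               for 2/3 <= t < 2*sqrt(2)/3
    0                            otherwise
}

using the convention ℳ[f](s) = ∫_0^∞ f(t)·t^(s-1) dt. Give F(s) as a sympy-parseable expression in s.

invert the common scale on t to get t**2 on [0, 1); exp(-t**2) on [1, sqrt(2))
back out the power substitution: t on [0, 1); exp(-t) on [1, 2)
linearity at 2/3 turns ℳ[f](s) into 2 summed integrals
[0, 2/3) adds the kernel integral of 9*t**2/4
piece [2/3, 2*sqrt(2)/3): integrate exp(-9*t**2/4) against the kernel

2**(s - 1)*((s + 2)*uppergamma(s/2, 1) - (s + 2)*uppergamma(s/2, 2) + 2)/(3**s*(s + 2))
  Re(s) > -2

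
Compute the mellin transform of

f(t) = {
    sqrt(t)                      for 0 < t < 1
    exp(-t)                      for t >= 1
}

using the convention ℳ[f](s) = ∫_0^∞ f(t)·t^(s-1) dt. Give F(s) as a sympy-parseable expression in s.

linearity at 1 turns ℳ[f](s) into 2 summed integrals
between 0 and 1 the integrand is sqrt(t)·t^(s-1)
piece [1, ∞): integrate exp(-t) against the kernel

((2*s + 1)*uppergamma(s, 1) + 2)/(2*s + 1)
  Re(s) > -1/2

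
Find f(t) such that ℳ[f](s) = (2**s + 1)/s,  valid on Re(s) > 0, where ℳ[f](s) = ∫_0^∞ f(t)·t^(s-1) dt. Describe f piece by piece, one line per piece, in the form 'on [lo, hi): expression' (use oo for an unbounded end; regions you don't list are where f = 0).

f breaks at 1 into 2 integrals to sum
segment [0, 1) carries 2; integrate it
over [1, 2), the kernel integral of 1 enters the sum

on [0, 1): 2
on [1, 2): 1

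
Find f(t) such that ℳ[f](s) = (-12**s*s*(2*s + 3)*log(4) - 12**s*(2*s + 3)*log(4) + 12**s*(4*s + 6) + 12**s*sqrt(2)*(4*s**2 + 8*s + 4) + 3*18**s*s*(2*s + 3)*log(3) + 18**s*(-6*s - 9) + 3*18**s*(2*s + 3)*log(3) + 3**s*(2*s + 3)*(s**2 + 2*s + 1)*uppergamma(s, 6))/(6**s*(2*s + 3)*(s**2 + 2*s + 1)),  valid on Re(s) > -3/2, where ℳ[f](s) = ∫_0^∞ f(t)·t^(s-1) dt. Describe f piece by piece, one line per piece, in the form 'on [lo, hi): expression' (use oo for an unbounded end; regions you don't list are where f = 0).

on [0, 2): t**(3/2)
on [2, 3): t*log(t)
on [3, oo): exp(-2*t)

along the cuts 2, 3, ℳ[f](s) splits into 3 integrals
over [0, 2), the kernel integral of t**(3/2) enters the sum
between 2 and 3 the integrand is t*log(t)·t^(s-1)
for t in [3, ∞): the term is ∫ exp(-2*t)·t^(s-1)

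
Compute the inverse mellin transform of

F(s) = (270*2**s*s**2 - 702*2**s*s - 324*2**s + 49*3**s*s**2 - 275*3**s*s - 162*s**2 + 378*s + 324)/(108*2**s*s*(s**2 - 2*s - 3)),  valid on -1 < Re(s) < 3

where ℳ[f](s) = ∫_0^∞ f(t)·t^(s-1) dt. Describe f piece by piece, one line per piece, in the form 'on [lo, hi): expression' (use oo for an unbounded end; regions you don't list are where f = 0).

decompose at 1/2, 1, 3/2; ℳ[f](s) sums the 4 pieces' integrals
for t in [0, 1/2): the term is ∫ t·t^(s-1)
∫ (2*t + 1)·t^(s-1) over [1/2, 1)
on [1, 3/2) integrate f = t/2 against the kernel
the [3/2, ∞) slice contributes ∫ t**(-3)·t^(s-1) dt

on [0, 1/2): t
on [1/2, 1): 2*t + 1
on [1, 3/2): t/2
on [3/2, oo): t**(-3)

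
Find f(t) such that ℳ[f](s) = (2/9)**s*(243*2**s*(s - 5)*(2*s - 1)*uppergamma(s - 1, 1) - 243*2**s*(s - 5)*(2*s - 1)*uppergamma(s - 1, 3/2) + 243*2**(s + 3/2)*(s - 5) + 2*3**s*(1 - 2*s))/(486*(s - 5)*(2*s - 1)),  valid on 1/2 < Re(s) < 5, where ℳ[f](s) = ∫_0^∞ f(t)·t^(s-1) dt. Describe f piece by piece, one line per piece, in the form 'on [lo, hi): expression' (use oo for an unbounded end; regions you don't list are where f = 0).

on [0, 4/9): sqrt(2)/(3*sqrt(t))
on [4/9, 2/3): 2*exp(-9*t/4)/(9*t)
on [2/3, oo): 32/(59049*t**5)

the common scale on t comes off first: sqrt(6)/(3*sqrt(t)) on [0, 4/3); 2*exp(-3*t/4)/(3*t) on [4/3, 2); 32/(243*t**5) on [2, ∞)
reversing the common scale on t: 1/sqrt(t) on [0, 2); exp(-t/2)/t on [2, 3); t**(-5) on [3, ∞)
back out the shared t-power: sqrt(t) on [0, 2); exp(-t/2) on [2, 3); t**(-4) on [3, ∞)
treat the 3 regions marked off by 4/9, 2/3 separately and sum
on [0, 4/9): add ∫ sqrt(2)/(3*sqrt(t))·t^(s-1) dt
between 4/9 and 2/3 the integrand is 2*exp(-9*t/4)/(9*t)·t^(s-1)
segment [2/3, ∞) carries 32/(59049*t**5); integrate it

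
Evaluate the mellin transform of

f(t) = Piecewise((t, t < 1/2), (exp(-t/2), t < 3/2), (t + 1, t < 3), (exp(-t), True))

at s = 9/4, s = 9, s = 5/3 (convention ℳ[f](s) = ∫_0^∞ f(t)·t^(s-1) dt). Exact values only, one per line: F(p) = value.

F(9/4) = -4*2**(1/4)*uppergamma(9/4, 3/4) - 53*2**(3/4)*3**(1/4)/52 + 2**(3/4)/52 + uppergamma(9/4, 3) + 4*2**(1/4)*uppergamma(9/4, 1/4) + 160*3**(1/4)/13
F(9) = -5593984641*exp(-3/4)/128 + 20689567/2560 + 806769*exp(-3) + 3392923553*exp(-1/4)/128
F(5/3) = 2**(1/3)*(-279*3**(2/3) - 640*2**(1/3)*uppergamma(5/3, 3/4) + 15 + 160*2**(2/3)*uppergamma(5/3, 3) + 640*2**(1/3)*uppergamma(5/3, 1/4) + 828*6**(2/3))/320

breakpoints 1/2, 3/2, 3: one integral from each of the 4 segments
between 0 and 1/2 the integrand is t·t^(s-1)
∫ over [1/2, 3/2) of exp(-t/2)·t^(s-1) joins the sum
segment [3/2, 3) carries (t + 1); integrate it
on [3, ∞) integrate f = exp(-t) against the kernel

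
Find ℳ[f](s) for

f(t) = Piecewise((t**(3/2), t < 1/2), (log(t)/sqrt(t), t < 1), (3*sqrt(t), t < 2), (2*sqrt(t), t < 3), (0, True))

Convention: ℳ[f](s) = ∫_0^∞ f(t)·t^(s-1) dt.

2**(-s - 1/2)*(-3*2**(s + 3/2)*(2*s + 3)*(8*s - (2*s + 1)**2) + 2**(s + 5/2)*(2*s + 1)*(2*s + 3) + 2**(2*s + 2)*(2*s + 3)*(8*s - (2*s + 1)**2) + 4*6**(s + 1/2)*(2*s + 3)*(8*s - (2*s + 1)**2) - 4*(2*s + 1)**2*(2*s + 3)*log(2) - 8*(2*s + 1)*(2*s + 3) + 8*(2*s + 1)*(2*s + 3)*log(2) + (2*s + 1)*(8*s - (2*s + 1)**2))/((2*s + 1)*(2*s + 3)*(8*s - (2*s + 1)**2))
  Re(s) > -3/2

back out the shared t-power: t on [0, 1/2); log(t)/t on [1/2, 1); 3 on [1, 2); …
cuts at 1/2, 1, 2: linearity sums the 4 kernel integrals
segment 0 to 1/2 holds t**(3/2); add its integral
between 1/2 and 1 the integrand is log(t)/sqrt(t)·t^(s-1)
for t in [1, 2): the term is ∫ 3*sqrt(t)·t^(s-1)
piece [2, 3): integrate 2*sqrt(t) against the kernel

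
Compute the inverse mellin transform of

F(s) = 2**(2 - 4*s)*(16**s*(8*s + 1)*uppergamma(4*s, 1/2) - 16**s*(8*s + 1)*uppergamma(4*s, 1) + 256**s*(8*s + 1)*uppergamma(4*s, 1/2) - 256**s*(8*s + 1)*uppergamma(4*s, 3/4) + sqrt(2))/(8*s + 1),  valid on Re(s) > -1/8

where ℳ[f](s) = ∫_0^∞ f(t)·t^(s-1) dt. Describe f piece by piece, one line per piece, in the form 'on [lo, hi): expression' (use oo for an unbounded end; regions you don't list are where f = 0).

on [0, 1/16): t**(1/8)
on [1/16, 1): exp(-t**(1/4))
on [1, 81/16): exp(-t**(1/4)/2)

peel off the power substitution: t**(1/4) on [0, 1/4); exp(-sqrt(t)) on [1/4, 1); exp(-sqrt(t)/2) on [1, 9/4)
the power substitution comes off first: sqrt(t) on [0, 1/2); exp(-t) on [1/2, 1); exp(-t/2) on [1, 3/2)
decompose at 1/16, 1; ℳ[f](s) sums the 3 pieces' integrals
for t in [0, 1/16): the term is ∫ t**(1/8)·t^(s-1)
∫ exp(-t**(1/4))·t^(s-1) over [1/16, 1)
piece [1, 81/16): integrate exp(-t**(1/4)/2) against the kernel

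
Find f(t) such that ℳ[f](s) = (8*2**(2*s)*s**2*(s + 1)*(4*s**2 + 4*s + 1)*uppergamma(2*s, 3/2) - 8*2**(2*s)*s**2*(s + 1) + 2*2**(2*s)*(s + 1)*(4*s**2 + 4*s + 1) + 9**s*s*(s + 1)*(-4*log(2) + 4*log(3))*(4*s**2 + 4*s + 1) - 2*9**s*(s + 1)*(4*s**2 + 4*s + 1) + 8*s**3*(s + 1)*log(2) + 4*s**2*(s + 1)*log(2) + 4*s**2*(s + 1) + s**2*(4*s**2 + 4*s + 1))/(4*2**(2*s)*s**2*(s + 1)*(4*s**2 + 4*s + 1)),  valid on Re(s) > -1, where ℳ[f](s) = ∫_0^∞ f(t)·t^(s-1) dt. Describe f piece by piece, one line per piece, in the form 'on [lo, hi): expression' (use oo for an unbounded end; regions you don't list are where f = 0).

on [0, 1/4): t
on [1/4, 1): sqrt(t)*log(sqrt(t))
on [1, 9/4): log(sqrt(t))
on [9/4, oo): exp(-sqrt(t))

strip the power substitution: t**2 on [0, 1/2); t*log(t) on [1/2, 1); log(t) on [1, 3/2); …
cuts at 1/4, 1, 9/4: linearity sums the 4 kernel integrals
the [0, 1/4) slice contributes ∫ t·t^(s-1) dt
between 1/4 and 1 the integrand is sqrt(t)*log(sqrt(t))·t^(s-1)
between 1 and 9/4 the integrand is log(sqrt(t))·t^(s-1)
over [9/4, ∞), the kernel integral of exp(-sqrt(t)) enters the sum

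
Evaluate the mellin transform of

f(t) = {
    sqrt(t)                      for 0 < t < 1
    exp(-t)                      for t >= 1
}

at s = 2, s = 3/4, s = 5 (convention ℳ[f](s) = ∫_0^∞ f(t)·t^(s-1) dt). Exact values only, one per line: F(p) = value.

integrate the 2 segments split at 1, then add the results
piece [0, 1): integrate sqrt(t) against the kernel
the [1, ∞) slice contributes ∫ exp(-t)·t^(s-1) dt

F(2) = 2/5 + 2*exp(-1)
F(3/4) = uppergamma(3/4, 1) + 4/5
F(5) = 2/11 + 65*exp(-1)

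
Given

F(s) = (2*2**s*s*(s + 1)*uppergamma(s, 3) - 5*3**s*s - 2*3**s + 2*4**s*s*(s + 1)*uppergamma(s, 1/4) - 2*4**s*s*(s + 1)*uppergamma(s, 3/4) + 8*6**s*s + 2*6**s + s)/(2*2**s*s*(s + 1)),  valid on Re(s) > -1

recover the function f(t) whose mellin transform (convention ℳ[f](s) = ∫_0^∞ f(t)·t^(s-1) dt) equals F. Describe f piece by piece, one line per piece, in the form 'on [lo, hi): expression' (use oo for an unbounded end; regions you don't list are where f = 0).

on [0, 1/2): t
on [1/2, 3/2): exp(-t/2)
on [3/2, 3): t + 1
on [3, oo): exp(-t)

split f at 1/2, 3/2, 3: ℳ[f](s) collects 4 kernel integrals
segment 0 to 1/2 holds t; add its integral
[1/2, 3/2) adds the kernel integral of exp(-t/2)
segment 3/2 to 3 holds (t + 1); add its integral
∫ over [3, ∞) of exp(-t)·t^(s-1) joins the sum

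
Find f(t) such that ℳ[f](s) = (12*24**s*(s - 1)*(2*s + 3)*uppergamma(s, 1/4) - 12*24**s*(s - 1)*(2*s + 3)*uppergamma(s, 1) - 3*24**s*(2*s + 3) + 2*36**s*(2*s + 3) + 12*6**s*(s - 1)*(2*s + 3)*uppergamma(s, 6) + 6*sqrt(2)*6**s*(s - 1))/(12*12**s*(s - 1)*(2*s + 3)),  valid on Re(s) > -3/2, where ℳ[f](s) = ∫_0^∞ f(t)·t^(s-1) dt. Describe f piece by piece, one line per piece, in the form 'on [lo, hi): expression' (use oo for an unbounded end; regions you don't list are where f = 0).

on [0, 1/2): t**(3/2)
on [1/2, 2): exp(-t/2)
on [2, 3): 1/(2*t)
on [3, oo): exp(-2*t)

f breaks at 1/2, 2, 3 into 4 integrals to sum
piece [0, 1/2): integrate t**(3/2) against the kernel
segment [1/2, 2) carries exp(-t/2); integrate it
∫ over [2, 3) of 1/(2*t)·t^(s-1) joins the sum
for t in [3, ∞): the term is ∫ exp(-2*t)·t^(s-1)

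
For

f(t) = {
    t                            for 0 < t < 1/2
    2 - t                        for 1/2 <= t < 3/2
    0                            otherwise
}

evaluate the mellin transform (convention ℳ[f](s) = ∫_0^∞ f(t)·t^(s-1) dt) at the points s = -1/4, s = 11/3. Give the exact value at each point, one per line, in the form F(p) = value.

F(-1/4) = 2*2**(1/4)*(14 - 5*3**(3/4))/3
F(11/3) = 3*2**(1/3)*(-34 + 621*3**(2/3))/4928

the 2 pieces separated at 1/2 each add one integral
segment [0, 1/2) carries t; integrate it
for t in [1/2, 3/2): the term is ∫ (2 - t)·t^(s-1)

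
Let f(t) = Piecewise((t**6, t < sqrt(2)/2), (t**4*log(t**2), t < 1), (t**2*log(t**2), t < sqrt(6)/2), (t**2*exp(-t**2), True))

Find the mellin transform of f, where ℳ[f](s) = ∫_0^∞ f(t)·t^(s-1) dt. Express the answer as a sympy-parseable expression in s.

(4*2**(s/2)*(s + 2)**2*(s + 6)*(4*s + (s + 2)**2 + 12)*uppergamma(s/2 + 1, 3/2) - 16*2**(s/2)*(s + 2)**2*(s + 6) + 16*2**(s/2)*(s + 6)*(4*s + (s + 2)**2 + 12) + 3**(s/2)*(s + 2)*(s + 6)*(-12*log(2) + 12*log(3))*(4*s + (s + 2)**2 + 12) - 24*3**(s/2)*(s + 6)*(4*s + (s + 2)**2 + 12) + (s + 2)**3*(s + 6)*log(4) + 4*(s + 2)**2*(s + 6)*log(2) + 4*(s + 2)**2*(s + 6) + (s + 2)**2*(4*s + (s + 2)**2 + 12))/(8*2**(s/2)*(s + 2)**2*(s + 6)*(4*s + (s + 2)**2 + 12))
  Re(s) > -6

back out the shared t-power: t**4 on [0, sqrt(2)/2); t**2*log(t**2) on [sqrt(2)/2, 1); log(t**2) on [1, sqrt(6)/2); …
remove the power substitution first: t**2 on [0, 1/2); t*log(t) on [1/2, 1); log(t) on [1, 3/2); …
slice at sqrt(2)/2, 1, sqrt(6)/2, transform all 4 pieces, and sum them
over [0, sqrt(2)/2), the kernel integral of t**6 enters the sum
∫ t**4*log(t**2)·t^(s-1) over [sqrt(2)/2, 1)
∫ over [1, sqrt(6)/2) of t**2*log(t**2)·t^(s-1) joins the sum
between sqrt(6)/2 and ∞ the integrand is t**2*exp(-t**2)·t^(s-1)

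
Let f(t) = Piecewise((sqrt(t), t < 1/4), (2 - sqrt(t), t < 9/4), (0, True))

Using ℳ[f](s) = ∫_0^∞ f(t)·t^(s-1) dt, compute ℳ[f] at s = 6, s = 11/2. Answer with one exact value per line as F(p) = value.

reversing the power substitution: t on [0, 1/2); 2 - t on [1/2, 3/2)
split f at 1/4: ℳ[f](s) collects 2 kernel integrals
on [0, 1/4): add ∫ sqrt(t)·t^(s-1) dt
∫ (2 - sqrt(t))·t^(s-1) over [1/4, 9/4)

F(6) = 2125757/159744
F(11/2) = 2657179/270336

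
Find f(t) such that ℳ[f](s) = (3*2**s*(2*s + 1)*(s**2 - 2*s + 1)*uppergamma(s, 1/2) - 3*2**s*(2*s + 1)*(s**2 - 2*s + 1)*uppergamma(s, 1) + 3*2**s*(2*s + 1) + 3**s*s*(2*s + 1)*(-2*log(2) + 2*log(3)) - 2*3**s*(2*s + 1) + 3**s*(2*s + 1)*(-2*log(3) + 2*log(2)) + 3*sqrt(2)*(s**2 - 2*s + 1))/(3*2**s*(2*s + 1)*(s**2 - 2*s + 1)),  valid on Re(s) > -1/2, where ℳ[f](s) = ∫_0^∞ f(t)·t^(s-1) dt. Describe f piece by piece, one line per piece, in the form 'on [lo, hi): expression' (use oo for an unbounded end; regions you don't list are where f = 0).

treat the 3 regions marked off by 1/2, 1 separately and sum
∫ sqrt(t)·t^(s-1) over [0, 1/2)
[1/2, 1) adds the kernel integral of exp(-t)
for t in [1, 3/2): the term is ∫ log(t)/t·t^(s-1)

on [0, 1/2): sqrt(t)
on [1/2, 1): exp(-t)
on [1, 3/2): log(t)/t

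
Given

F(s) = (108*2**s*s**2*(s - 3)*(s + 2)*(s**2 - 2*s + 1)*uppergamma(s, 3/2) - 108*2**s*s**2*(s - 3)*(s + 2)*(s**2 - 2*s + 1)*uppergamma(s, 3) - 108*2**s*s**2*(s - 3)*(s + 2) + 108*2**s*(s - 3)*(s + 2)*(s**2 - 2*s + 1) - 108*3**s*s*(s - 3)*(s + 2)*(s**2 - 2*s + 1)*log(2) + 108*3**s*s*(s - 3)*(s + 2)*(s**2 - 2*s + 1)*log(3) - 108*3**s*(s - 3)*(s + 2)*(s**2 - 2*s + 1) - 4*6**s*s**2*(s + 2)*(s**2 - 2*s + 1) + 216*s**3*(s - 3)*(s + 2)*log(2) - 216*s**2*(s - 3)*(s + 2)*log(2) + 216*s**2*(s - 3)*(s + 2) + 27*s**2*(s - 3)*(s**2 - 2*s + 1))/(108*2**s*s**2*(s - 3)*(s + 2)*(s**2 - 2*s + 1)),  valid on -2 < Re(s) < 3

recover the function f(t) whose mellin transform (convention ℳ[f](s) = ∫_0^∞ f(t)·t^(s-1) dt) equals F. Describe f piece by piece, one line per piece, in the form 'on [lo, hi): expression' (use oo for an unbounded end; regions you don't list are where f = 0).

decompose at 1/2, 1, 3/2, 3; ℳ[f](s) sums the 5 pieces' integrals
piece [0, 1/2): integrate t**2 against the kernel
∫ over [1/2, 1) of log(t)/t·t^(s-1) joins the sum
[1, 3/2) adds the kernel integral of log(t)
∫ exp(-t)·t^(s-1) over [3/2, 3)
over [3, ∞), the kernel integral of t**(-3) enters the sum

on [0, 1/2): t**2
on [1/2, 1): log(t)/t
on [1, 3/2): log(t)
on [3/2, 3): exp(-t)
on [3, oo): t**(-3)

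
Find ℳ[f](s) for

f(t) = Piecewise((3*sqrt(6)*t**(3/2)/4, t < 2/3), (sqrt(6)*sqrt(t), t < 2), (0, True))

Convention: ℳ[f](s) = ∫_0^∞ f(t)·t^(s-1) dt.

(2/3)**s*(2*3**(s + 1/2)*(4*s + 6) - 4*s - 10)/((2*s + 1)*(2*s + 3))
  Re(s) > -3/2

remove the common scale on t first: t**(3/2) on [0, 1); 2*sqrt(t) on [1, 3)
slice at 2/3, transform all 2 pieces, and sum them
for t in [0, 2/3): the term is ∫ 3*sqrt(6)*t**(3/2)/4·t^(s-1)
on [2/3, 2) integrate f = sqrt(6)*sqrt(t) against the kernel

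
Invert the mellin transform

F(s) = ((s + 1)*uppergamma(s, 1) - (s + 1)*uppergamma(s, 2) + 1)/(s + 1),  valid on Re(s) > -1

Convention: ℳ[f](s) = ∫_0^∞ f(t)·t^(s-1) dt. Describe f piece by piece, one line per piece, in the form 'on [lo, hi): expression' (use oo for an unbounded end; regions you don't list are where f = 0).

on [0, 1): t
on [1, 2): exp(-t)

breakpoints 1: one integral from each of the 2 segments
piece [0, 1): integrate t against the kernel
piece [1, 2): integrate exp(-t) against the kernel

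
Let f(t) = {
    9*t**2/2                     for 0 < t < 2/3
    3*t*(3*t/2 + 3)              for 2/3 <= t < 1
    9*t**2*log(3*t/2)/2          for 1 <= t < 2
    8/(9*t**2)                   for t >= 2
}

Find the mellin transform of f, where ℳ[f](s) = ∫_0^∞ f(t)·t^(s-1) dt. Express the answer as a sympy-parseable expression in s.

(-162*2**(s + 1)*(s - 2)*(s + 1)*(2*s + (s + 1)**2 + 3) - 162*2**(s + 1)*(s - 2)*(2*s + (s + 1)**2 + 3) - 81*3**(s + 1)*(s - 2)*(s + 1)**2*(s + 2)*log(3) + 81*3**(s + 1)*(s - 2)*(s + 1)**2*(s + 2)*log(2) - 81*3**(s + 1)*(s - 2)*(s + 1)*(s + 2)*log(3) + 81*3**(s + 1)*(s - 2)*(s + 1)*(s + 2)*log(2) + 81*3**(s + 1)*(s - 2)*(s + 1)*(s + 2) + 243*3**(s + 1)*(s - 2)*(s + 1)*(2*s + (s + 1)**2 + 3) + 162*3**(s + 1)*(s - 2)*(2*s + (s + 1)**2 + 3) + 162*6**(s + 1)*(s - 2)*(s + 1)**2*(s + 2)*log(3) - 162*6**(s + 1)*(s - 2)*(s + 1)*(s + 2) + 162*6**(s + 1)*(s - 2)*(s + 1)*(s + 2)*log(3) - 2*6**(s + 1)*(s + 1)*(s + 2)*(2*s + (s + 1)**2 + 3))/(54*3**s*(s - 2)*(s + 1)*(s + 2)*(2*s + (s + 1)**2 + 3))
  -2 < Re(s) < 2

invert the common scale on t to get t**2/2 on [0, 2); t*(t/2 + 3) on [2, 3); t**2*log(t/2)/2 on [3, 6); …
undo the shared t-power: t/2 on [0, 2); t/2 + 3 on [2, 3); t*log(t/2)/2 on [3, 6); …
strip the common scale on t: t on [0, 1); t + 3 on [1, 3/2); t*log(t) on [3/2, 3); …
decompose at 2/3, 1, 2; ℳ[f](s) sums the 4 pieces' integrals
segment 0 to 2/3 holds 9*t**2/2; add its integral
the [2/3, 1) slice contributes ∫ 3*t*(3*t/2 + 3)·t^(s-1) dt
∫ 9*t**2*log(3*t/2)/2·t^(s-1) over [1, 2)
∫ 8/(9*t**2)·t^(s-1) over [2, ∞)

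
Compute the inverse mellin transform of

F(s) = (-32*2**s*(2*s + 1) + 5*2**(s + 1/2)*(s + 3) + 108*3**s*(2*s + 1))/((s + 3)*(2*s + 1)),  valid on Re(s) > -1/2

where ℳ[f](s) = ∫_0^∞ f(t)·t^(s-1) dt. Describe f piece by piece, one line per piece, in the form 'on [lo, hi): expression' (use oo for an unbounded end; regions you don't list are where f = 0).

decompose at 2; ℳ[f](s) sums the 2 pieces' integrals
piece [0, 2): integrate 5*sqrt(t)/2 against the kernel
piece [2, 3): integrate 4*t**3 against the kernel

on [0, 2): 5*sqrt(t)/2
on [2, 3): 4*t**3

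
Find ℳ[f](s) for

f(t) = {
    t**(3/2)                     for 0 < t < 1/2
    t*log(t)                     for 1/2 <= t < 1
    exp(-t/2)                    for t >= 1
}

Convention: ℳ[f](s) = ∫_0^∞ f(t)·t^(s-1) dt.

(2*2**(2*s)*(2*s + 3)*(s**2 + 2*s + 1)*uppergamma(s, 1/2) - 2*2**s*(2*s + 3) + s*(2*s + 3)*log(2) + 2*s + (2*s + 3)*log(2) + sqrt(2)*(s**2 + 2*s + 1) + 3)/(2*2**s*(2*s + 3)*(s**2 + 2*s + 1))
  Re(s) > -3/2

decompose at 1/2, 1; ℳ[f](s) sums the 3 pieces' integrals
on [0, 1/2) integrate f = t**(3/2) against the kernel
piece [1/2, 1): integrate t*log(t) against the kernel
∫ exp(-t/2)·t^(s-1) over [1, ∞)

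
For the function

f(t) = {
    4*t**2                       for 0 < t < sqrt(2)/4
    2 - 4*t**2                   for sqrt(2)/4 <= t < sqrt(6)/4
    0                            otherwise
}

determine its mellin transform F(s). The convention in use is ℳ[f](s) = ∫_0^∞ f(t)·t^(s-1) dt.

(sqrt(2)/4)**s*(3**(s/2)*s/2 + 4*3**(s/2) - s - 4)/(s*(s + 2))
  Re(s) > -2

reversing the common scale on t: t**2 on [0, sqrt(2)/2); 2 - t**2 on [sqrt(2)/2, sqrt(6)/2)
peel off the power substitution: t on [0, 1/2); 2 - t on [1/2, 3/2)
breakpoints sqrt(2)/4: one integral from each of the 2 segments
for t in [0, sqrt(2)/4): the term is ∫ 4*t**2·t^(s-1)
[sqrt(2)/4, sqrt(6)/4) adds the kernel integral of (2 - 4*t**2)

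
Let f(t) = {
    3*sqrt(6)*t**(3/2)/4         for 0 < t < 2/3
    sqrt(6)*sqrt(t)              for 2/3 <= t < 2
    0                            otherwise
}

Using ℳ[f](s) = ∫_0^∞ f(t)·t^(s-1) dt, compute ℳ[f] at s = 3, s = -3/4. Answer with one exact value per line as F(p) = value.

back out the common scale on t: sqrt(2)*t**(3/2)/4 on [0, 2); sqrt(2)*sqrt(t) on [2, 6)
undo the common scale on t: t**(3/2) on [0, 1); 2*sqrt(t) on [1, 3)
cuts at 2/3: linearity sums the 2 kernel integrals
∫ over [0, 2/3) of 3*sqrt(6)*t**(3/2)/4·t^(s-1) joins the sum
the [2/3, 2) slice contributes ∫ sqrt(6)*sqrt(t)·t^(s-1) dt

F(3) = -176/1701 + 32*sqrt(3)/7
F(-3/4) = 2*2**(1/4)*3**(3/4)*(7 - 2*3**(3/4))/3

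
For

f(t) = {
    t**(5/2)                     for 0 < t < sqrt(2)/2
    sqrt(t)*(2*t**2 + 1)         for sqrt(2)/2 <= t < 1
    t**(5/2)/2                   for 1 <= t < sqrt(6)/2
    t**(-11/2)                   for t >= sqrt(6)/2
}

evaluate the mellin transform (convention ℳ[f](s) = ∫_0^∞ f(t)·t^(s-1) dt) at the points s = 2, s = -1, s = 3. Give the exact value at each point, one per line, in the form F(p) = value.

F(2) = 2**(3/4)*(-322 + 475*3**(1/4) + 924*2**(1/4))/2520
F(-1) = 2**(1/4)*(-1053*2**(3/4) + 383*3**(3/4) + 3510)/2106
F(3) = 2**(1/4)*(-2610 + 5299*3**(3/4) + 7740*2**(3/4))/27720

reversing the shared t-power: t**2 on [0, sqrt(2)/2); 2*t**2 + 1 on [sqrt(2)/2, 1); t**2/2 on [1, sqrt(6)/2); …
remove the power substitution first: t on [0, 1/2); 2*t + 1 on [1/2, 1); t/2 on [1, 3/2); …
slice at sqrt(2)/2, 1, sqrt(6)/2, transform all 4 pieces, and sum them
on [0, sqrt(2)/2) integrate f = t**(5/2) against the kernel
[sqrt(2)/2, 1) adds the kernel integral of sqrt(t)*(2*t**2 + 1)
the [1, sqrt(6)/2) slice contributes ∫ t**(5/2)/2·t^(s-1) dt
the [sqrt(6)/2, ∞) slice contributes ∫ t**(-11/2)·t^(s-1) dt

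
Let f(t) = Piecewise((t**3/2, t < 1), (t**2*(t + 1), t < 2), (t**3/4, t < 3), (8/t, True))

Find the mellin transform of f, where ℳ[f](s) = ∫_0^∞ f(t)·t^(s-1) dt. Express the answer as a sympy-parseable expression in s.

(120*2**s*s**2 + 168*2**s*s - 288*2**s + 49*3**s*s**2 - 79*3**s*s - 354*3**s - 18*s**2 - 30*s + 48)/(12*(s**3 + 4*s**2 + s - 6))
  -3 < Re(s) < 1

back out the shared t-power: t/2 on [0, 1); t + 1 on [1, 2); t/4 on [2, 3); …
remove the common scale on t first: t on [0, 1/2); 2*t + 1 on [1/2, 1); t/2 on [1, 3/2); …
cuts at 1, 2, 3: linearity sums the 4 kernel integrals
[0, 1) adds the kernel integral of t**3/2
the [1, 2) slice contributes ∫ t**2*(t + 1)·t^(s-1) dt
on [2, 3) integrate f = t**3/4 against the kernel
between 3 and ∞ the integrand is 8/t·t^(s-1)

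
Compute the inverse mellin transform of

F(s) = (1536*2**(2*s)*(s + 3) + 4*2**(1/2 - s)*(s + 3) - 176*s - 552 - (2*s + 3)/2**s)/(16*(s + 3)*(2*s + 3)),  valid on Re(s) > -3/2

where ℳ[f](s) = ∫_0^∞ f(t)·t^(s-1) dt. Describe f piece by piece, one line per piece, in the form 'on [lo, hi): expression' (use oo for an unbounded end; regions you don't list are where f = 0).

on [0, 1/2): t**(3/2)/2
on [1/2, 1): t**3/2
on [1, 4): 6*t**(3/2)

split f at 1/2, 1: ℳ[f](s) collects 3 kernel integrals
∫ over [0, 1/2) of t**(3/2)/2·t^(s-1) joins the sum
segment [1/2, 1) carries t**3/2; integrate it
for t in [1, 4): the term is ∫ 6*t**(3/2)·t^(s-1)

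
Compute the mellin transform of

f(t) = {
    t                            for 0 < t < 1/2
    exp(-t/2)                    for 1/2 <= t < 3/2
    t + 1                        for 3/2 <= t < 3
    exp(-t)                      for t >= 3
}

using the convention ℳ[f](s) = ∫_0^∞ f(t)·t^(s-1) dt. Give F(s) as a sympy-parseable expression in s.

(2*2**s*s*(s + 1)*uppergamma(s, 3) - 5*3**s*s - 2*3**s + 2*4**s*s*(s + 1)*uppergamma(s, 1/4) - 2*4**s*s*(s + 1)*uppergamma(s, 3/4) + 8*6**s*s + 2*6**s + s)/(2*2**s*s*(s + 1))
  Re(s) > -1

linearity at 1/2, 3/2, 3 turns ℳ[f](s) into 4 summed integrals
piece [0, 1/2): integrate t against the kernel
segment [1/2, 3/2) carries exp(-t/2); integrate it
∫ over [3/2, 3) of (t + 1)·t^(s-1) joins the sum
over [3, ∞), the kernel integral of exp(-t) enters the sum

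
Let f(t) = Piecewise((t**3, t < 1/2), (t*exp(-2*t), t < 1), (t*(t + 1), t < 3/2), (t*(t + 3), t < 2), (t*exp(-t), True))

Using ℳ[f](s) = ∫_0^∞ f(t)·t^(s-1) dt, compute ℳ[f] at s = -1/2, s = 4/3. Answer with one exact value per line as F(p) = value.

F(-1/2) = sqrt(2)*(-120*sqrt(3) - 80*sqrt(2) - 30*sqrt(pi)*erfc(sqrt(2)) + 30*sqrt(2)*sqrt(pi)*erfc(sqrt(2)) + 30*sqrt(pi)*erfc(1) + 443)/60
F(4/3) = 2**(2/3)*(-14040*3**(1/3) - 5304*2**(1/3) - 1820*uppergamma(7/3, 2) + 105 + 1820*uppergamma(7/3, 1) + 7280*2**(1/3)*uppergamma(7/3, 2) + 54912*2**(2/3))/14560

the shared t-power comes off first: t**2 on [0, 1/2); exp(-2*t) on [1/2, 1); t + 1 on [1, 3/2); …
cuts at 1/2, 1, 3/2, 2: linearity sums the 5 kernel integrals
segment [0, 1/2) carries t**3; integrate it
[1/2, 1) adds the kernel integral of t*exp(-2*t)
on [1, 3/2): add ∫ t*(t + 1)·t^(s-1) dt
on [3/2, 2) integrate f = t*(t + 3) against the kernel
segment [2, ∞) carries t*exp(-t); integrate it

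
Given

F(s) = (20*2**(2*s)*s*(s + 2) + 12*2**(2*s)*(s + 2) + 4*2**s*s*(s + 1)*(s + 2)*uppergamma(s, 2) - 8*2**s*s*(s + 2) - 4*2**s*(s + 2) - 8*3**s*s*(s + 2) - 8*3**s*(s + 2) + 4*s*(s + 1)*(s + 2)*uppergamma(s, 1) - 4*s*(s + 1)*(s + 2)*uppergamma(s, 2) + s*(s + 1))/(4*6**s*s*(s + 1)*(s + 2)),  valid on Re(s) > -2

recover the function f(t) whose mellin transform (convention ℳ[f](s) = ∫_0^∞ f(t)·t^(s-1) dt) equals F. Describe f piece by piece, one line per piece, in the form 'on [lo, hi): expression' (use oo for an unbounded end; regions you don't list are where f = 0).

on [0, 1/6): 9*t**2
on [1/6, 1/3): exp(-6*t)
on [1/3, 1/2): 3*t + 1
on [1/2, 2/3): 3*t + 3
on [2/3, oo): exp(-3*t)

undo the common scale on t: t**2 on [0, 1/2); exp(-2*t) on [1/2, 1); t + 1 on [1, 3/2); …
cuts at 1/6, 1/3, 1/2, 2/3: linearity sums the 5 kernel integrals
segment 0 to 1/6 holds 9*t**2; add its integral
[1/6, 1/3) adds the kernel integral of exp(-6*t)
piece [1/3, 1/2): integrate (3*t + 1) against the kernel
over [1/2, 2/3), the kernel integral of (3*t + 3) enters the sum
∫ exp(-3*t)·t^(s-1) over [2/3, ∞)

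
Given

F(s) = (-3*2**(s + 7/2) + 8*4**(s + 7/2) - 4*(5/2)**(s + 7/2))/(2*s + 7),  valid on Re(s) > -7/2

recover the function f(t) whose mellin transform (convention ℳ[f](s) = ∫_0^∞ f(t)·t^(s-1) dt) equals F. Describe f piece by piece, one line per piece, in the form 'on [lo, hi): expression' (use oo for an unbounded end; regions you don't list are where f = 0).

on [0, 2): t**(7/2)/2
on [2, 5/2): 2*t**(7/2)
on [5/2, 4): 4*t**(7/2)

integrate the 3 segments split at 2, 5/2, then add the results
on [0, 2): add ∫ t**(7/2)/2·t^(s-1) dt
for t in [2, 5/2): the term is ∫ 2*t**(7/2)·t^(s-1)
segment 5/2 to 4 holds 4*t**(7/2); add its integral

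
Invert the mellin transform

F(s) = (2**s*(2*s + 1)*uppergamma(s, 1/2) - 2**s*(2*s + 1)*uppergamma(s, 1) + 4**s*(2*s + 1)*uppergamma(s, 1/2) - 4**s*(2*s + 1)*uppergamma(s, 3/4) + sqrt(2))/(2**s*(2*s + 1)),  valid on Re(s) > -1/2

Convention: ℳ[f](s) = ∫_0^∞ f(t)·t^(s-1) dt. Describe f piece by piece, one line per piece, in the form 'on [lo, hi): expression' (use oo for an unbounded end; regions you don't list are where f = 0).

integrate the 3 segments split at 1/2, 1, then add the results
the [0, 1/2) slice contributes ∫ sqrt(t)·t^(s-1) dt
segment [1/2, 1) carries exp(-t); integrate it
over [1, 3/2), the kernel integral of exp(-t/2) enters the sum

on [0, 1/2): sqrt(t)
on [1/2, 1): exp(-t)
on [1, 3/2): exp(-t/2)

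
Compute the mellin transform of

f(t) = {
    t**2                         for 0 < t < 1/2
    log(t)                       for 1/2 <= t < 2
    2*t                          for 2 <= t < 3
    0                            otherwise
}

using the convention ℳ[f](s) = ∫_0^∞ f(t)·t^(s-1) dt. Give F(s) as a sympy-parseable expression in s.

(-16*2**(2*s)*s**2*(s + 2) + 4*2**(2*s)*s*(s + 1)*(s + 2)*log(2) - 4*2**(2*s)*(s + 1)*(s + 2) + 24*6**s*s**2*(s + 2) + s**2*(s + 1) + 4*s*(s + 1)*(s + 2)*log(2) + 4*(s + 1)*(s + 2))/(4*2**s*s**2*(s + 1)*(s + 2))
  Re(s) > -2

slice at 1/2, 2, transform all 3 pieces, and sum them
∫ t**2·t^(s-1) over [0, 1/2)
for t in [1/2, 2): the term is ∫ log(t)·t^(s-1)
segment [2, 3) carries 2*t; integrate it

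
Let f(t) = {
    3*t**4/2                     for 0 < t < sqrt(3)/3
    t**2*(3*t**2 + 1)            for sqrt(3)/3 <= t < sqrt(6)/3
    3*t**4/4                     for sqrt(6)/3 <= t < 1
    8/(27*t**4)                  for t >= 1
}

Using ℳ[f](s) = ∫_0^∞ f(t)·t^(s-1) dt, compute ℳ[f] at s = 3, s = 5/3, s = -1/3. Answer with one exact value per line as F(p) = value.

peel off the power substitution: 3*t**2/2 on [0, 1/3); t*(3*t + 1) on [1/3, 2/3); 3*t**2/4 on [2/3, 1); …
strip the shared t-power: 3*t/2 on [0, 1/3); 3*t + 1 on [1/3, 2/3); 3*t/4 on [2/3, 1); …
strip the common scale on t: t on [0, 1/2); 2*t + 1 on [1/2, 1); t/2 on [1, 3/2); …
linearity at sqrt(3)/3, sqrt(6)/3, 1 turns ℳ[f](s) into 4 summed integrals
on [0, sqrt(3)/3) integrate f = 3*t**4/2 against the kernel
over [sqrt(3)/3, sqrt(6)/3), the kernel integral of t**2*(3*t**2 + 1) enters the sum
segment sqrt(6)/3 to 1 holds 3*t**4/4; add its integral
[1, ∞) adds the kernel integral of 8/(27*t**4)

F(3) = -19*sqrt(3)/1890 + 58*sqrt(6)/945 + 305/756
F(5/3) = 3**(1/6)*(-5670 + 16884*2**(5/6) + 12221*3**(5/6))/141372
F(-1/3) = 3**(1/6)*(-18954 + 7025*3**(5/6) + 25974*2**(5/6))/77220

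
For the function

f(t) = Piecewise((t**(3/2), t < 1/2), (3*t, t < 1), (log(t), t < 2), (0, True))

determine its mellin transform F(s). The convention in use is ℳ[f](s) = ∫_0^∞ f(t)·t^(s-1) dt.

(-2*2**(2*s)*(s + 1)*(2*s + 3) + 6*2**s*s**2*(2*s + 3) + 2*2**s*(s + 1)*(2*s + 3) + 4**s*s*(s + 1)*(2*s + 3)*log(4) + sqrt(2)*s**2*(s + 1) - 3*s**2*(2*s + 3))/(2*2**s*s**2*(s + 1)*(2*s + 3))
  Re(s) > -3/2

decompose at 1/2, 1; ℳ[f](s) sums the 3 pieces' integrals
∫ t**(3/2)·t^(s-1) over [0, 1/2)
over [1/2, 1), the kernel integral of 3*t enters the sum
segment [1, 2) carries log(t); integrate it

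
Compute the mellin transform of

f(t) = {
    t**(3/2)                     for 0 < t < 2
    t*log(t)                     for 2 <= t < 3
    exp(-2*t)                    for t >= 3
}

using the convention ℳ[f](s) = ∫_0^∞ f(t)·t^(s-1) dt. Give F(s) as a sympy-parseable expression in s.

the 3 pieces separated at 2, 3 each add one integral
the [0, 2) slice contributes ∫ t**(3/2)·t^(s-1) dt
segment [2, 3) carries t*log(t); integrate it
∫ over [3, ∞) of exp(-2*t)·t^(s-1) joins the sum

(-12**s*s*(2*s + 3)*log(4) - 12**s*(2*s + 3)*log(4) + 12**s*(4*s + 6) + 12**s*sqrt(2)*(4*s**2 + 8*s + 4) + 3*18**s*s*(2*s + 3)*log(3) + 18**s*(-6*s - 9) + 3*18**s*(2*s + 3)*log(3) + 3**s*(2*s + 3)*(s**2 + 2*s + 1)*uppergamma(s, 6))/(6**s*(2*s + 3)*(s**2 + 2*s + 1))
  Re(s) > -3/2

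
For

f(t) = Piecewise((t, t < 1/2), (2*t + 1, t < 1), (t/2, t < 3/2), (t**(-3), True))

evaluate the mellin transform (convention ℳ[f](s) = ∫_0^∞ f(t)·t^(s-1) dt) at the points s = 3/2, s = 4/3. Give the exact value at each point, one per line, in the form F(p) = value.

treat the 4 regions marked off by 1/2, 1, 3/2 separately and sum
on [0, 1/2): add ∫ t·t^(s-1) dt
[1/2, 1) adds the kernel integral of (2*t + 1)
on [1, 3/2) integrate f = t/2 against the kernel
segment [3/2, ∞) carries t**(-3); integrate it

F(3/2) = -13*sqrt(2)/60 + 403*sqrt(6)/1080 + 19/15
F(4/3) = 2**(2/3)*(-405 + 629*3**(1/3) + 1170*2**(1/3))/1680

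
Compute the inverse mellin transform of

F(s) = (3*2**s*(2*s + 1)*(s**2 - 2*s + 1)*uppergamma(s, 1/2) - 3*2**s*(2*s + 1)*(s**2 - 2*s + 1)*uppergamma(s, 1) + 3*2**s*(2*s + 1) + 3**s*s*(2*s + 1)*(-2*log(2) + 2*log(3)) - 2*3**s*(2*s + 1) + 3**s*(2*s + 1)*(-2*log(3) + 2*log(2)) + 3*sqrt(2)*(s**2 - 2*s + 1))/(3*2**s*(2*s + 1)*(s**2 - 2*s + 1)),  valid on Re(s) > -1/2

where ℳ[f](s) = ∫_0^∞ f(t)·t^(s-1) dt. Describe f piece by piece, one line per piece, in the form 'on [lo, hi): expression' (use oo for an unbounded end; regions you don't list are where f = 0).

split f at 1/2, 1: ℳ[f](s) collects 3 kernel integrals
on [0, 1/2) integrate f = sqrt(t) against the kernel
over [1/2, 1), the kernel integral of exp(-t) enters the sum
[1, 3/2) adds the kernel integral of log(t)/t

on [0, 1/2): sqrt(t)
on [1/2, 1): exp(-t)
on [1, 3/2): log(t)/t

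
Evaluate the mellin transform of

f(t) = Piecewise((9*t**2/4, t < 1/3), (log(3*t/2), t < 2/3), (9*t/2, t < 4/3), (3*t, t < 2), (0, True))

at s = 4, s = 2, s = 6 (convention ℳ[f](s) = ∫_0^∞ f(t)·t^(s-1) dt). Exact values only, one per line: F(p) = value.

F(4) = log(2)/324 + 79061/3888
F(2) = log(2)/18 + 3743/432
F(6) = log(2)/4374 + 3071189/54432

strip the common scale on t: t**2 on [0, 1/2); log(t) on [1/2, 1); 3*t on [1, 2); …
remove the shared t-power first: t on [0, 1/2); log(t)/t on [1/2, 1); 3 on [1, 2); …
decompose at 1/3, 2/3, 4/3; ℳ[f](s) sums the 4 pieces' integrals
∫ 9*t**2/4·t^(s-1) over [0, 1/3)
∫ log(3*t/2)·t^(s-1) over [1/3, 2/3)
over [2/3, 4/3), the kernel integral of 9*t/2 enters the sum
∫ 3*t·t^(s-1) over [4/3, 2)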